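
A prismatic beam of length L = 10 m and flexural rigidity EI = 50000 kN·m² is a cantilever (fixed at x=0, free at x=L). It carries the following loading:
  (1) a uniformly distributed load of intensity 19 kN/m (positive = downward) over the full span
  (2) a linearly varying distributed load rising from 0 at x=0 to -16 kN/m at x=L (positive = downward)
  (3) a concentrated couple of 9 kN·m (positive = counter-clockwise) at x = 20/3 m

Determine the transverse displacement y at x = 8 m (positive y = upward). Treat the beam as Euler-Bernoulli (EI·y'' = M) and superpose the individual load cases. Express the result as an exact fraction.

Load 1 — uniform load w=19 kN/m over full span:
  y_1 = -wx²(x²-4Lx+6L²)/(24EI) = -19·8²·(8²-4·10·8+6·10²)/(24·50000) = -3268/9375 m
Load 2 — triangular load w₀=-16 kN/m (0→w₀ over full span):
  y_2 = (w₀Lx³/12-w₀L²x²/6-w₀x⁵/(120L))/EI = ((-16)·10·8³/12-(-16)·10²·8²/6-(-16)·8⁵/(120·10))/50000 = 50048/234375 m
Load 3 — applied couple M₀=9 kN·m at a=20/3 m (b=L-a=10/3):
  y_3 = M₀a(2x-a)/(2EI)  [x>a] = 9·(20/3)·(2·8-(20/3))/(2·50000) = 7/1250 m
Superposition: y = Σ y_i = -60679/468750 m ≈ -0.129449 m

y(8) = -60679/468750 m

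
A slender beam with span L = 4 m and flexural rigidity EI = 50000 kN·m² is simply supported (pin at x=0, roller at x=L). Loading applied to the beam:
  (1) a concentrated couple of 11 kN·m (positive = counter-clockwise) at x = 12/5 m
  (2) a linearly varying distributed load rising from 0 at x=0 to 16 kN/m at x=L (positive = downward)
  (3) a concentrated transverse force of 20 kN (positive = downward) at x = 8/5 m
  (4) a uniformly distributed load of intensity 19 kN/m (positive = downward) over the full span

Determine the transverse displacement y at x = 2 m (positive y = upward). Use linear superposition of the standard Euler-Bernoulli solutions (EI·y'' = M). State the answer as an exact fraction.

y(2) = -1787/750000 m

Load 1 — applied couple M₀=11 kN·m at a=12/5 m (b=L-a=8/5):
  y_1 = (M₀x³/(6L)+C₁x)/EI  [x≤a] with C₁=M₀(3b²-L²)/(6L)=-286/75 = (11·2³/(6·4)+(-286/75)·2)/50000 = -99/1250000 m
Load 2 — triangular load w₀=16 kN/m (0→w₀ over full span):
  y_2 = -w₀x(7L⁴-10L²x²+3x⁴)/(360LEI) = -16·2·(7·4⁴-10·4²·2²+3·2⁴)/(360·4·50000) = -1/1875 m
Load 3 — point force P=20 kN at a=8/5 m (b=L-a=12/5):
  y_3 = -Pa(L-x)(2Lx-a²-x²)/(6LEI)  [x>a] = -20·(8/5)·(4-2)·(2·4·2-(8/5)²-2²)/(6·4·50000) = -118/234375 m
Load 4 — uniform load w=19 kN/m over full span:
  y_4 = -wx(L³-2Lx²+x³)/(24EI) = -19·2·(4³-2·4·2²+2³)/(24·50000) = -19/15000 m
Superposition: y = Σ y_i = -1787/750000 m ≈ -0.002383 m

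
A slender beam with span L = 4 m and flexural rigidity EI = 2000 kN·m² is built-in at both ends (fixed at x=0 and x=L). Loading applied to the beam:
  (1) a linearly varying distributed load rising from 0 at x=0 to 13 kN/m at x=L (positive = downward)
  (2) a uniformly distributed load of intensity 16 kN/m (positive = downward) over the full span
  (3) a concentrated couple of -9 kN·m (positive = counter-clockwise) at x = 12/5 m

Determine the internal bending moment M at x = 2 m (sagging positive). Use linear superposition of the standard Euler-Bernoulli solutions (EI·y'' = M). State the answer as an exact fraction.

M(2) = 57/5 kN·m

Load 1 — triangular load w₀=13 kN/m (0→w₀ over full span):
  M_1 = 3w₀Lx/20 - w₀L²/30 - w₀x³/(6L) = 3·13·4·2/20 - 13·4²/30 - 13·2³/(6·4) = 13/3 kN·m
Load 2 — uniform load w=16 kN/m over full span:
  M_2 = wLx/2 - wL²/12 - wx²/2 = 16·4·2/2 - 16·4²/12 - 16·2²/2 = 32/3 kN·m
Load 3 — applied couple M₀=-9 kN·m at a=12/5 m (b=L-a=8/5):
  M_3 = R_Ax - M_A  [x≤a] with R_A=-81/25, M_A=-72/25 = (-81/25)·2 - (-72/25) = -18/5 kN·m
Superposition: M = Σ M_i = 57/5 kN·m ≈ 11.400000 kN·m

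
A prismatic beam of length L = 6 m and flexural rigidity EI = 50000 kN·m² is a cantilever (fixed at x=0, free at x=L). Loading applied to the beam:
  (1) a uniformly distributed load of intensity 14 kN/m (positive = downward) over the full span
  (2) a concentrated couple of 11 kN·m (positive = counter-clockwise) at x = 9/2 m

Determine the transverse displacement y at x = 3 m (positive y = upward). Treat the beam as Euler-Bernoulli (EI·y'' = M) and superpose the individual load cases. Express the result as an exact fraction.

Load 1 — uniform load w=14 kN/m over full span:
  y_1 = -wx²(x²-4Lx+6L²)/(24EI) = -14·3²·(3²-4·6·3+6·6²)/(24·50000) = -3213/200000 m
Load 2 — applied couple M₀=11 kN·m at a=9/2 m (b=L-a=3/2):
  y_2 = M₀x²/(2EI)  [x≤a] = 11·3²/(2·50000) = 99/100000 m
Superposition: y = Σ y_i = -603/40000 m ≈ -0.015075 m

y(3) = -603/40000 m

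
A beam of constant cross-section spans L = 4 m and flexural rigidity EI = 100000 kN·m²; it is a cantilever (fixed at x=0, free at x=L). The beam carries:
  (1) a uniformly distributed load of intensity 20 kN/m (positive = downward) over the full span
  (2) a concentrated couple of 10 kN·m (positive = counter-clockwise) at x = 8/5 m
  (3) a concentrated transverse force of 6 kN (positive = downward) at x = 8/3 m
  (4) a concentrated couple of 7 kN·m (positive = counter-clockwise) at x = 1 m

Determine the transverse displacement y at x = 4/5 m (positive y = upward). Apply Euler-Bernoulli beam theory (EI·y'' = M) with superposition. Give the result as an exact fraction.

y(4/5) = -2057/4687500 m

Load 1 — uniform load w=20 kN/m over full span:
  y_1 = -wx²(x²-4Lx+6L²)/(24EI) = -20·(4/5)²·((4/5)²-4·4·(4/5)+6·4²)/(24·100000) = -524/1171875 m
Load 2 — applied couple M₀=10 kN·m at a=8/5 m (b=L-a=12/5):
  y_2 = M₀x²/(2EI)  [x≤a] = 10·(4/5)²/(2·100000) = 1/31250 m
Load 3 — point force P=6 kN at a=8/3 m (b=L-a=4/3):
  y_3 = -Px²(3a-x)/(6EI)  [x≤a] = -6·(4/5)²·(3·(8/3)-(4/5))/(6·100000) = -18/390625 m
Load 4 — applied couple M₀=7 kN·m at a=1 m (b=L-a=3):
  y_4 = M₀x²/(2EI)  [x≤a] = 7·(4/5)²/(2·100000) = 7/312500 m
Superposition: y = Σ y_i = -2057/4687500 m ≈ -0.000439 m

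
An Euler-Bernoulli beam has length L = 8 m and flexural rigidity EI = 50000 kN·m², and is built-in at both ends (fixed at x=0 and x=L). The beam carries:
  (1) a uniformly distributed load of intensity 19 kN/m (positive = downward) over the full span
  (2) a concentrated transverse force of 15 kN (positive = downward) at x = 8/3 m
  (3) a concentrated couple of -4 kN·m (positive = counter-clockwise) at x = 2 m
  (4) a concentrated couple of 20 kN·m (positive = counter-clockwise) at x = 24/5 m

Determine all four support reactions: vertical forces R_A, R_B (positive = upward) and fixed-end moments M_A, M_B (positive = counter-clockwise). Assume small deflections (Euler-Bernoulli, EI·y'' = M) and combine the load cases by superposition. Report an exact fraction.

R_A = 64907/720 kN, M_A = 22727/180 kN·m, R_B = 55333/720 kN, M_B = -19633/180 kN·m

Load 1 — uniform load w=19 kN/m over full span:
  R_A = wL/2 = 19·8/2 = 76 kN
  M_A = wL²/12 = 19·8²/12 = 304/3 kN·m
  R_B = wL/2 = 19·8/2 = 76 kN
  M_B = -wL²/12 = -19·8²/12 = -304/3 kN·m
Load 2 — point force P=15 kN at a=8/3 m (b=L-a=16/3):
  R_A = Pb²(3a+b)/L³ = 15·(16/3)²·(3·(8/3)+(16/3))/8³ = 100/9 kN
  M_A = Pab²/L² = 15·(8/3)·(16/3)²/8² = 160/9 kN·m
  R_B = Pa²(a+3b)/L³ = 15·(8/3)²·((8/3)+3·(16/3))/8³ = 35/9 kN
  M_B = -Pa²b/L² = -15·(8/3)²·(16/3)/8² = -80/9 kN·m
Load 3 — applied couple M₀=-4 kN·m at a=2 m (b=L-a=6):
  R_A = 6M₀ab/L³ = 6·(-4)·2·6/8³ = -9/16 kN
  M_A = M₀b(2a-b)/L² = (-4)·6·(2·2-6)/8² = 3/4 kN·m
  R_B = -6M₀ab/L³ = -6·(-4)·2·6/8³ = 9/16 kN
  M_B = M₀a(2b-a)/L² = (-4)·2·(2·6-2)/8² = -5/4 kN·m
Load 4 — applied couple M₀=20 kN·m at a=24/5 m (b=L-a=16/5):
  R_A = 6M₀ab/L³ = 6·20·(24/5)·(16/5)/8³ = 18/5 kN
  M_A = M₀b(2a-b)/L² = 20·(16/5)·(2·(24/5)-(16/5))/8² = 32/5 kN·m
  R_B = -6M₀ab/L³ = -6·20·(24/5)·(16/5)/8³ = -18/5 kN
  M_B = M₀a(2b-a)/L² = 20·(24/5)·(2·(16/5)-(24/5))/8² = 12/5 kN·m
Superposition: R_A = 64907/720 kN, M_A = 22727/180 kN·m, R_B = 55333/720 kN, M_B = -19633/180 kN·m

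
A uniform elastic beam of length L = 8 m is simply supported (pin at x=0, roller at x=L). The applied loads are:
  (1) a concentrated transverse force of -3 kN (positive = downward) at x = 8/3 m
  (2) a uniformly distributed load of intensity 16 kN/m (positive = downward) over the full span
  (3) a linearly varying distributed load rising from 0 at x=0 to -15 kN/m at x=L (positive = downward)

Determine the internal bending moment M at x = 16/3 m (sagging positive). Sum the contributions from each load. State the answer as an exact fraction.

M(16/3) = 1400/27 kN·m

Load 1 — point force P=-3 kN at a=8/3 m (b=L-a=16/3):
  M_1 = Pa(L-x)/L  [x>a] = (-3)·(8/3)·(8-(16/3))/8 = -8/3 kN·m
Load 2 — uniform load w=16 kN/m over full span:
  M_2 = wx(L-x)/2 = 16·(16/3)·(8-(16/3))/2 = 1024/9 kN·m
Load 3 — triangular load w₀=-15 kN/m (0→w₀ over full span):
  M_3 = w₀Lx/6 - w₀x³/(6L) = (-15)·8·(16/3)/6 - (-15)·(16/3)³/(6·8) = -1600/27 kN·m
Superposition: M = Σ M_i = 1400/27 kN·m ≈ 51.851852 kN·m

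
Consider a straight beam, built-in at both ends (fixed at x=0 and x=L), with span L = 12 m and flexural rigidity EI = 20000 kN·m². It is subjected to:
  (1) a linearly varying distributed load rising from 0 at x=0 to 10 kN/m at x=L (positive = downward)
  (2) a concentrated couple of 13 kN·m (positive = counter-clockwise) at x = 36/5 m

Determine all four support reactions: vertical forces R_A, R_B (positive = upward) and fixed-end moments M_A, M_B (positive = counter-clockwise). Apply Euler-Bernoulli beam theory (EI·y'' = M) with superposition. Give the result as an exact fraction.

R_A = 489/25 kN, M_A = 1304/25 kN·m, R_B = 1011/25 kN, M_B = -1761/25 kN·m

Load 1 — triangular load w₀=10 kN/m (0→w₀ over full span):
  R_A = 3w₀L/20 = 3·10·12/20 = 18 kN
  M_A = w₀L²/30 = 10·12²/30 = 48 kN·m
  R_B = 7w₀L/20 = 7·10·12/20 = 42 kN
  M_B = -w₀L²/20 = -10·12²/20 = -72 kN·m
Load 2 — applied couple M₀=13 kN·m at a=36/5 m (b=L-a=24/5):
  R_A = 6M₀ab/L³ = 6·13·(36/5)·(24/5)/12³ = 39/25 kN
  M_A = M₀b(2a-b)/L² = 13·(24/5)·(2·(36/5)-(24/5))/12² = 104/25 kN·m
  R_B = -6M₀ab/L³ = -6·13·(36/5)·(24/5)/12³ = -39/25 kN
  M_B = M₀a(2b-a)/L² = 13·(36/5)·(2·(24/5)-(36/5))/12² = 39/25 kN·m
Superposition: R_A = 489/25 kN, M_A = 1304/25 kN·m, R_B = 1011/25 kN, M_B = -1761/25 kN·m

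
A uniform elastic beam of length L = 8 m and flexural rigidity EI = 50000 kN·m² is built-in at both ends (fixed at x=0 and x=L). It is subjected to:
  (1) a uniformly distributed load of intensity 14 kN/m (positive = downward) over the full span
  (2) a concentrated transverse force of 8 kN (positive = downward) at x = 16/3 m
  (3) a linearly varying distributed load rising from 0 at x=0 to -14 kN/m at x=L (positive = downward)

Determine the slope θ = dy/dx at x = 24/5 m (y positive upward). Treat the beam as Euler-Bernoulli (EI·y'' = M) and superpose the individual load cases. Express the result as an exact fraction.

θ(24/5) = 6448/17578125 rad

Load 1 — uniform load w=14 kN/m over full span:
  θ_1 = -wx(L-x)(L-2x)/(12EI) = -14·(24/5)·(8-(24/5))·(8-2·(24/5))/(12·50000) = 224/390625 rad
Load 2 — point force P=8 kN at a=16/3 m (b=L-a=8/3):
  θ_2 = -Pb²x(2aL-(3a+b)x)/(2L³EI)  [x≤a] = -8·(8/3)²·(24/5)·(2·(16/3)·8-(3·(16/3)+(8/3))·(24/5))/(2·8³·50000) = 16/703125 rad
Load 3 — triangular load w₀=-14 kN/m (0→w₀ over full span):
  θ_3 = -w₀(2x(L-x)(L-2x)(x+2L)+x²(L-x)²)/(120LEI) = -(-14)·(2·(24/5)·(8-(24/5))·(8-2·(24/5))·((24/5)+2·8)+(24/5)²·(8-(24/5))²)/(120·8·50000) = -448/1953125 rad
Superposition: θ = Σ θ_i = 6448/17578125 rad ≈ 0.000367 rad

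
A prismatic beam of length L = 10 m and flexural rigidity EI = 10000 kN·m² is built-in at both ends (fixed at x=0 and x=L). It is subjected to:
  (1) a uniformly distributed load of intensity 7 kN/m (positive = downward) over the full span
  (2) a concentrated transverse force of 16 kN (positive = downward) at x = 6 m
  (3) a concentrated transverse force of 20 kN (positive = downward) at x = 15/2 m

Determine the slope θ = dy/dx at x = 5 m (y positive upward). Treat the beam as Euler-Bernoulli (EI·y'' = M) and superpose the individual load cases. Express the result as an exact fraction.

Load 1 — uniform load w=7 kN/m over full span:
  θ_1 = -wx(L-x)(L-2x)/(12EI) = -7·5·(10-5)·(10-2·5)/(12·10000) = 0 rad
Load 2 — point force P=16 kN at a=6 m (b=L-a=4):
  θ_2 = -Pb²x(2aL-(3a+b)x)/(2L³EI)  [x≤a] = -16·4²·5·(2·6·10-(3·6+4)·5)/(2·10³·10000) = -2/3125 rad
Load 3 — point force P=20 kN at a=15/2 m (b=L-a=5/2):
  θ_3 = -Pb²x(2aL-(3a+b)x)/(2L³EI)  [x≤a] = -20·(5/2)²·5·(2·(15/2)·10-(3·(15/2)+(5/2))·5)/(2·10³·10000) = -1/1280 rad
Superposition: θ = Σ θ_i = -1137/800000 rad ≈ -0.001421 rad

θ(5) = -1137/800000 rad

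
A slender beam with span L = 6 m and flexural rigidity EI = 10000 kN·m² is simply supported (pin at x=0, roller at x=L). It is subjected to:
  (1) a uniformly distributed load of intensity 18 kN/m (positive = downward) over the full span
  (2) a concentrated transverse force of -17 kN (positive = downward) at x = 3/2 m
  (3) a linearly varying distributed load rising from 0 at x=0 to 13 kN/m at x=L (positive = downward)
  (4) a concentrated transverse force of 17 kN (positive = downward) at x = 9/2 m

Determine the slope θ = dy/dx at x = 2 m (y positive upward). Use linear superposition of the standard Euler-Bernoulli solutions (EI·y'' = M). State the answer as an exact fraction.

θ(2) = -81617/7200000 rad

Load 1 — uniform load w=18 kN/m over full span:
  θ_1 = -w(L³-6Lx²+4x³)/(24EI) = -18·(6³-6·6·2²+4·2³)/(24·10000) = -39/5000 rad
Load 2 — point force P=-17 kN at a=3/2 m (b=L-a=9/2):
  θ_2 = -Pa(2L²-6Lx+3x²+a²)/(6LEI)  [x>a] = -(-17)·(3/2)·(2·6²-6·6·2+3·2²+(3/2)²)/(6·6·10000) = 323/320000 rad
Load 3 — triangular load w₀=13 kN/m (0→w₀ over full span):
  θ_3 = -w₀(7L⁴-30L²x²+15x⁴)/(360LEI) = -13·(7·6⁴-30·6²·2²+15·2⁴)/(360·6·10000) = -169/56250 rad
Load 4 — point force P=17 kN at a=9/2 m (b=L-a=3/2):
  θ_4 = -Pb(L²-b²-3x²)/(6LEI)  [x≤a] = -17·(3/2)·(6²-(3/2)²-3·2²)/(6·6·10000) = -493/320000 rad
Superposition: θ = Σ θ_i = -81617/7200000 rad ≈ -0.011336 rad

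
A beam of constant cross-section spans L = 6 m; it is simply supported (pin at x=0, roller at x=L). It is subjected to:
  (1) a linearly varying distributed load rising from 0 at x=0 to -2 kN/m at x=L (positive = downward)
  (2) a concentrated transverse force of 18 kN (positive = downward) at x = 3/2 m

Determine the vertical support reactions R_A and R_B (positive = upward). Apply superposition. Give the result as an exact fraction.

R_A = 23/2 kN, R_B = 1/2 kN

Load 1 — triangular load w₀=-2 kN/m (0→w₀ over full span):
  R_A = w₀L/6 = (-2)·6/6 = -2 kN
  R_B = w₀L/3 = (-2)·6/3 = -4 kN
Load 2 — point force P=18 kN at a=3/2 m (b=L-a=9/2):
  R_A = Pb/L = 18·(9/2)/6 = 27/2 kN
  R_B = Pa/L = 18·(3/2)/6 = 9/2 kN
Superposition: R_A = 23/2 kN, R_B = 1/2 kN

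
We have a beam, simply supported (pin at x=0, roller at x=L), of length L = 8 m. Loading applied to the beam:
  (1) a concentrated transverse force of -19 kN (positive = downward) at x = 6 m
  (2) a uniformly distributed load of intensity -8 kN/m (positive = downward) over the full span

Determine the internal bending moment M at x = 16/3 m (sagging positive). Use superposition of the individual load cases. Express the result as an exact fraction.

Load 1 — point force P=-19 kN at a=6 m (b=L-a=2):
  M_1 = Pbx/L  [x≤a] = (-19)·2·(16/3)/8 = -76/3 kN·m
Load 2 — uniform load w=-8 kN/m over full span:
  M_2 = wx(L-x)/2 = (-8)·(16/3)·(8-(16/3))/2 = -512/9 kN·m
Superposition: M = Σ M_i = -740/9 kN·m ≈ -82.222222 kN·m

M(16/3) = -740/9 kN·m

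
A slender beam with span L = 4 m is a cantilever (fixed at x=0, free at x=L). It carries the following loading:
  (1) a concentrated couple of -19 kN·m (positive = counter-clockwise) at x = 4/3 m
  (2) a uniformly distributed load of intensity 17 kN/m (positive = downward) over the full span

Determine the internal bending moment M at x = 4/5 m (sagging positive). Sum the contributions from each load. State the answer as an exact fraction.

M(4/5) = -2651/25 kN·m

Load 1 — applied couple M₀=-19 kN·m at a=4/3 m (b=L-a=8/3):
  M_1 = M₀  [x≤a] = (-19) = -19 kN·m
Load 2 — uniform load w=17 kN/m over full span:
  M_2 = -w(L-x)²/2 = -17·(4-(4/5))²/2 = -2176/25 kN·m
Superposition: M = Σ M_i = -2651/25 kN·m ≈ -106.040000 kN·m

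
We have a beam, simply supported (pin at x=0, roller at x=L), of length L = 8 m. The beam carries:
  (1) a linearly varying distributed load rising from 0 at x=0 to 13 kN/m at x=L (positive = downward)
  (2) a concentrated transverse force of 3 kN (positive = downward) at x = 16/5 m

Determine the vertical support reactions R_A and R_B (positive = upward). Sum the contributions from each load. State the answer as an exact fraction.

Load 1 — triangular load w₀=13 kN/m (0→w₀ over full span):
  R_A = w₀L/6 = 13·8/6 = 52/3 kN
  R_B = w₀L/3 = 13·8/3 = 104/3 kN
Load 2 — point force P=3 kN at a=16/5 m (b=L-a=24/5):
  R_A = Pb/L = 3·(24/5)/8 = 9/5 kN
  R_B = Pa/L = 3·(16/5)/8 = 6/5 kN
Superposition: R_A = 287/15 kN, R_B = 538/15 kN

R_A = 287/15 kN, R_B = 538/15 kN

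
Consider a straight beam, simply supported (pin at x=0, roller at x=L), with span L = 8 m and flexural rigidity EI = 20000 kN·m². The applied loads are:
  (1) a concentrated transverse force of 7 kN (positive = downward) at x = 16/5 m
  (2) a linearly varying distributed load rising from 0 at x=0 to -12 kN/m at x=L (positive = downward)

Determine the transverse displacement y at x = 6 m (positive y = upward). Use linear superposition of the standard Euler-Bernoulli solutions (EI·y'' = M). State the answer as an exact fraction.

Load 1 — point force P=7 kN at a=16/5 m (b=L-a=24/5):
  y_1 = -Pa(L-x)(2Lx-a²-x²)/(6LEI)  [x>a] = -7·(16/5)·(8-6)·(2·8·6-(16/5)²-6²)/(6·8·20000) = -2177/937500 m
Load 2 — triangular load w₀=-12 kN/m (0→w₀ over full span):
  y_2 = -w₀x(7L⁴-10L²x²+3x⁴)/(360LEI) = -(-12)·6·(7·8⁴-10·8²·6²+3·6⁴)/(360·8·20000) = 119/10000 m
Superposition: y = Σ y_i = 35917/3750000 m ≈ 0.009578 m

y(6) = 35917/3750000 m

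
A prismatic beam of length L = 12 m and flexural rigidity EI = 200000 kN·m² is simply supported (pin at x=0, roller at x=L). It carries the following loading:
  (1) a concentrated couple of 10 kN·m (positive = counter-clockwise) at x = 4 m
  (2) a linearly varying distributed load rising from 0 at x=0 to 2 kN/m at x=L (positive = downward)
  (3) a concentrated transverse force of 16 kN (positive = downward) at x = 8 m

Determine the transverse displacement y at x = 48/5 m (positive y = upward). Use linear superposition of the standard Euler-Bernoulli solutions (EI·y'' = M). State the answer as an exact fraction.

Load 1 — applied couple M₀=10 kN·m at a=4 m (b=L-a=8):
  y_1 = (M₀x³/(6L)-M₀(x-a)²/2+C₁x)/EI  [x>a] with C₁=M₀(3b²-L²)/(6L)=20/3 = (10·(48/5)³/(6·12)-10·((48/5)-4)²/2+(20/3)·(48/5))/200000 = 47/312500 m
Load 2 — triangular load w₀=2 kN/m (0→w₀ over full span):
  y_2 = -w₀x(7L⁴-10L²x²+3x⁴)/(360LEI) = -2·(48/5)·(7·12⁴-10·12²·(48/5)²+3·(48/5)⁴)/(360·12·200000) = -41148/48828125 m
Load 3 — point force P=16 kN at a=8 m (b=L-a=4):
  y_3 = -Pa(L-x)(2Lx-a²-x²)/(6LEI)  [x>a] = -16·8·(12-(48/5))·(2·12·(48/5)-8²-(48/5)²)/(6·12·200000) = -1856/1171875 m
Superposition: y = Σ y_i = -1333651/585937500 m ≈ -0.002276 m

y(48/5) = -1333651/585937500 m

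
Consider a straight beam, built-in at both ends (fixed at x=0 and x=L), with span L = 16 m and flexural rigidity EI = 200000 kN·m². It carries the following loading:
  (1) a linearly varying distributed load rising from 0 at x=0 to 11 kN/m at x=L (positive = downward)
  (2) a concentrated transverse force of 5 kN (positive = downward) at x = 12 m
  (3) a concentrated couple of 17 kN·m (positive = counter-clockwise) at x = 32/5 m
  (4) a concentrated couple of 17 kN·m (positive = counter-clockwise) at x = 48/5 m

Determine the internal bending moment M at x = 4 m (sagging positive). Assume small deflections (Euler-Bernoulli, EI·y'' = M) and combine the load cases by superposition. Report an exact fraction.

M(4) = 1707/200 kN·m

Load 1 — triangular load w₀=11 kN/m (0→w₀ over full span):
  M_1 = 3w₀Lx/20 - w₀L²/30 - w₀x³/(6L) = 3·11·16·4/20 - 11·16²/30 - 11·4³/(6·16) = 22/5 kN·m
Load 2 — point force P=5 kN at a=12 m (b=L-a=4):
  M_2 = Pb²(3a+b)x/L³ - Pab²/L²  [x≤a] = 5·4²·(3·12+4)·4/16³ - 5·12·4²/16² = -5/8 kN·m
Load 3 — applied couple M₀=17 kN·m at a=32/5 m (b=L-a=48/5):
  M_3 = R_Ax - M_A  [x≤a] with R_A=153/100, M_A=51/25 = (153/100)·4 - (51/25) = 102/25 kN·m
Load 4 — applied couple M₀=17 kN·m at a=48/5 m (b=L-a=32/5):
  M_4 = R_Ax - M_A  [x≤a] with R_A=153/100, M_A=136/25 = (153/100)·4 - (136/25) = 17/25 kN·m
Superposition: M = Σ M_i = 1707/200 kN·m ≈ 8.535000 kN·m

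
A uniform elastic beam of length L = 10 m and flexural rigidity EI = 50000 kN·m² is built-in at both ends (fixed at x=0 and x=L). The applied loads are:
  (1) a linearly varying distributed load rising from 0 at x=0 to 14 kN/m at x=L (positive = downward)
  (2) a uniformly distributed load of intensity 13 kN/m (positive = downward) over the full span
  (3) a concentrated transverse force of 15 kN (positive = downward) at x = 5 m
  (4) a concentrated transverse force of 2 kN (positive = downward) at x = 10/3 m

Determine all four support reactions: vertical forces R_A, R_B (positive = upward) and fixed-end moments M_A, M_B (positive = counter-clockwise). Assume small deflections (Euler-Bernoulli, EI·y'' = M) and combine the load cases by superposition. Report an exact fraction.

Load 1 — triangular load w₀=14 kN/m (0→w₀ over full span):
  R_A = 3w₀L/20 = 3·14·10/20 = 21 kN
  M_A = w₀L²/30 = 14·10²/30 = 140/3 kN·m
  R_B = 7w₀L/20 = 7·14·10/20 = 49 kN
  M_B = -w₀L²/20 = -14·10²/20 = -70 kN·m
Load 2 — uniform load w=13 kN/m over full span:
  R_A = wL/2 = 13·10/2 = 65 kN
  M_A = wL²/12 = 13·10²/12 = 325/3 kN·m
  R_B = wL/2 = 13·10/2 = 65 kN
  M_B = -wL²/12 = -13·10²/12 = -325/3 kN·m
Load 3 — point force P=15 kN at a=5 m (b=L-a=5):
  R_A = Pb²(3a+b)/L³ = 15·5²·(3·5+5)/10³ = 15/2 kN
  M_A = Pab²/L² = 15·5·5²/10² = 75/4 kN·m
  R_B = Pa²(a+3b)/L³ = 15·5²·(5+3·5)/10³ = 15/2 kN
  M_B = -Pa²b/L² = -15·5²·5/10² = -75/4 kN·m
Load 4 — point force P=2 kN at a=10/3 m (b=L-a=20/3):
  R_A = Pb²(3a+b)/L³ = 2·(20/3)²·(3·(10/3)+(20/3))/10³ = 40/27 kN
  M_A = Pab²/L² = 2·(10/3)·(20/3)²/10² = 80/27 kN·m
  R_B = Pa²(a+3b)/L³ = 2·(10/3)²·((10/3)+3·(20/3))/10³ = 14/27 kN
  M_B = -Pa²b/L² = -2·(10/3)²·(20/3)/10² = -40/27 kN·m
Superposition: R_A = 5129/54 kN, M_A = 19085/108 kN·m, R_B = 6589/54 kN, M_B = -21445/108 kN·m

R_A = 5129/54 kN, M_A = 19085/108 kN·m, R_B = 6589/54 kN, M_B = -21445/108 kN·m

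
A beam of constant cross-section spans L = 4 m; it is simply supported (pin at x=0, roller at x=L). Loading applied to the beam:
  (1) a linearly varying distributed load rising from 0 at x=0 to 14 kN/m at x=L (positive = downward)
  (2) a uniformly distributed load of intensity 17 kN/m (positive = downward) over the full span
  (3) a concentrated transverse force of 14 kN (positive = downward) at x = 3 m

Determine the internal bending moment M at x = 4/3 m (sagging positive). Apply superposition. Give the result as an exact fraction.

Load 1 — triangular load w₀=14 kN/m (0→w₀ over full span):
  M_1 = w₀Lx/6 - w₀x³/(6L) = 14·4·(4/3)/6 - 14·(4/3)³/(6·4) = 896/81 kN·m
Load 2 — uniform load w=17 kN/m over full span:
  M_2 = wx(L-x)/2 = 17·(4/3)·(4-(4/3))/2 = 272/9 kN·m
Load 3 — point force P=14 kN at a=3 m (b=L-a=1):
  M_3 = Pbx/L  [x≤a] = 14·1·(4/3)/4 = 14/3 kN·m
Superposition: M = Σ M_i = 3722/81 kN·m ≈ 45.950617 kN·m

M(4/3) = 3722/81 kN·m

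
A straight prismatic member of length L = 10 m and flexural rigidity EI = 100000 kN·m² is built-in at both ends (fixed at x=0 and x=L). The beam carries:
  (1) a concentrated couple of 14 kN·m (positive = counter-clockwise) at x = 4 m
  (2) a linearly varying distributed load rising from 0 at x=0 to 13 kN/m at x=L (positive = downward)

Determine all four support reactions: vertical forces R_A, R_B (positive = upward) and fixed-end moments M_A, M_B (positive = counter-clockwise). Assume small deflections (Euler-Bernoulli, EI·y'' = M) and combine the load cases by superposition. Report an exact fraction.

Load 1 — applied couple M₀=14 kN·m at a=4 m (b=L-a=6):
  R_A = 6M₀ab/L³ = 6·14·4·6/10³ = 252/125 kN
  M_A = M₀b(2a-b)/L² = 14·6·(2·4-6)/10² = 42/25 kN·m
  R_B = -6M₀ab/L³ = -6·14·4·6/10³ = -252/125 kN
  M_B = M₀a(2b-a)/L² = 14·4·(2·6-4)/10² = 112/25 kN·m
Load 2 — triangular load w₀=13 kN/m (0→w₀ over full span):
  R_A = 3w₀L/20 = 3·13·10/20 = 39/2 kN
  M_A = w₀L²/30 = 13·10²/30 = 130/3 kN·m
  R_B = 7w₀L/20 = 7·13·10/20 = 91/2 kN
  M_B = -w₀L²/20 = -13·10²/20 = -65 kN·m
Superposition: R_A = 5379/250 kN, M_A = 3376/75 kN·m, R_B = 10871/250 kN, M_B = -1513/25 kN·m

R_A = 5379/250 kN, M_A = 3376/75 kN·m, R_B = 10871/250 kN, M_B = -1513/25 kN·m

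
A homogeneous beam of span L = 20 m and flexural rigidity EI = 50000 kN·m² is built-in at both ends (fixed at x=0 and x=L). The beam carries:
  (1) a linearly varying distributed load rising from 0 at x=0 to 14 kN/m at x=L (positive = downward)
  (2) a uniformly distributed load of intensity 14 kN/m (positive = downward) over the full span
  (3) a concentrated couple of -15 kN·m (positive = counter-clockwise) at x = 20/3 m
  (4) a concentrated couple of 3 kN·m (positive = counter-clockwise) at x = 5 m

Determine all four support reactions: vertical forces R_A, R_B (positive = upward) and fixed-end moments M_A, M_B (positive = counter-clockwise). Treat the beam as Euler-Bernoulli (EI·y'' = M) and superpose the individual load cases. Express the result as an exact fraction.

Load 1 — triangular load w₀=14 kN/m (0→w₀ over full span):
  R_A = 3w₀L/20 = 3·14·20/20 = 42 kN
  M_A = w₀L²/30 = 14·20²/30 = 560/3 kN·m
  R_B = 7w₀L/20 = 7·14·20/20 = 98 kN
  M_B = -w₀L²/20 = -14·20²/20 = -280 kN·m
Load 2 — uniform load w=14 kN/m over full span:
  R_A = wL/2 = 14·20/2 = 140 kN
  M_A = wL²/12 = 14·20²/12 = 1400/3 kN·m
  R_B = wL/2 = 14·20/2 = 140 kN
  M_B = -wL²/12 = -14·20²/12 = -1400/3 kN·m
Load 3 — applied couple M₀=-15 kN·m at a=20/3 m (b=L-a=40/3):
  R_A = 6M₀ab/L³ = 6·(-15)·(20/3)·(40/3)/20³ = -1 kN
  M_A = M₀b(2a-b)/L² = (-15)·(40/3)·(2·(20/3)-(40/3))/20² = 0 kN·m
  R_B = -6M₀ab/L³ = -6·(-15)·(20/3)·(40/3)/20³ = 1 kN
  M_B = M₀a(2b-a)/L² = (-15)·(20/3)·(2·(40/3)-(20/3))/20² = -5 kN·m
Load 4 — applied couple M₀=3 kN·m at a=5 m (b=L-a=15):
  R_A = 6M₀ab/L³ = 6·3·5·15/20³ = 27/160 kN
  M_A = M₀b(2a-b)/L² = 3·15·(2·5-15)/20² = -9/16 kN·m
  R_B = -6M₀ab/L³ = -6·3·5·15/20³ = -27/160 kN
  M_B = M₀a(2b-a)/L² = 3·5·(2·15-5)/20² = 15/16 kN·m
Superposition: R_A = 28987/160 kN, M_A = 31333/48 kN·m, R_B = 38213/160 kN, M_B = -36035/48 kN·m

R_A = 28987/160 kN, M_A = 31333/48 kN·m, R_B = 38213/160 kN, M_B = -36035/48 kN·m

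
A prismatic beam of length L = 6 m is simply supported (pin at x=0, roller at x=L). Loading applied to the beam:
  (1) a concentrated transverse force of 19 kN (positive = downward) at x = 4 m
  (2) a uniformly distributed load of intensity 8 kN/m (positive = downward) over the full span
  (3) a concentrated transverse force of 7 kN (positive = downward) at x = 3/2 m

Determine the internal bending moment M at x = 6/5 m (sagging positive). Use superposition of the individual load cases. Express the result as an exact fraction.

M(6/5) = 1847/50 kN·m

Load 1 — point force P=19 kN at a=4 m (b=L-a=2):
  M_1 = Pbx/L  [x≤a] = 19·2·(6/5)/6 = 38/5 kN·m
Load 2 — uniform load w=8 kN/m over full span:
  M_2 = wx(L-x)/2 = 8·(6/5)·(6-(6/5))/2 = 576/25 kN·m
Load 3 — point force P=7 kN at a=3/2 m (b=L-a=9/2):
  M_3 = Pbx/L  [x≤a] = 7·(9/2)·(6/5)/6 = 63/10 kN·m
Superposition: M = Σ M_i = 1847/50 kN·m ≈ 36.940000 kN·m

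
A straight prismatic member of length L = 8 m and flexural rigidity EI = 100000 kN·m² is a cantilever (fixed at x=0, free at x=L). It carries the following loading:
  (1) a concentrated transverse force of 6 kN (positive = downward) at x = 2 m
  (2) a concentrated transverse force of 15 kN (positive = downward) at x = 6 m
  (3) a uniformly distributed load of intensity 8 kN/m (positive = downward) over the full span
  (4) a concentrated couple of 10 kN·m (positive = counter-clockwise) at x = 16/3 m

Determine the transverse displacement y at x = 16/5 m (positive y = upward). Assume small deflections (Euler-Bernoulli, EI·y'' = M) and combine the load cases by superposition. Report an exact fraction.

Load 1 — point force P=6 kN at a=2 m (b=L-a=6):
  y_1 = -Pa²(3x-a)/(6EI)  [x>a] = -6·2²·(3·(16/5)-2)/(6·100000) = -19/62500 m
Load 2 — point force P=15 kN at a=6 m (b=L-a=2):
  y_2 = -Px²(3a-x)/(6EI)  [x≤a] = -15·(16/5)²·(3·6-(16/5))/(6·100000) = -296/78125 m
Load 3 — uniform load w=8 kN/m over full span:
  y_3 = -wx²(x²-4Lx+6L²)/(24EI) = -8·(16/5)²·((16/5)²-4·8·(16/5)+6·8²)/(24·100000) = -19456/1953125 m
Load 4 — applied couple M₀=10 kN·m at a=16/3 m (b=L-a=8/3):
  y_4 = M₀x²/(2EI)  [x≤a] = 10·(16/5)²/(2·100000) = 8/15625 m
Superposition: y = Σ y_i = -105799/7812500 m ≈ -0.013542 m

y(16/5) = -105799/7812500 m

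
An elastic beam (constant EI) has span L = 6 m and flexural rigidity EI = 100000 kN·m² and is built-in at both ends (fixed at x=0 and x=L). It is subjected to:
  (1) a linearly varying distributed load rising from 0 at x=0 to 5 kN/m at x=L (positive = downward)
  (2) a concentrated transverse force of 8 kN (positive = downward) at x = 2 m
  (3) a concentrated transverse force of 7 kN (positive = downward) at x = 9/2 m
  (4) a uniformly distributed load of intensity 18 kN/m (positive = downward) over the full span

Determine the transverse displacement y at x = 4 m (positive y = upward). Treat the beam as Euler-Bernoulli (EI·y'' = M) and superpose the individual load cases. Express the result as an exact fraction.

Load 1 — triangular load w₀=5 kN/m (0→w₀ over full span):
  y_1 = -w₀x²(L-x)²(x+2L)/(120LEI) = -5·4²·(6-4)²·(4+2·6)/(120·6·100000) = -2/28125 m
Load 2 — point force P=8 kN at a=2 m (b=L-a=4):
  y_2 = -Pa²(L-x)²(3bL-(3b+a)(L-x))/(6L³EI)  [x>a] = -8·2²·(6-4)²·(3·4·6-(3·4+2)·(6-4))/(6·6³·100000) = -11/253125 m
Load 3 — point force P=7 kN at a=9/2 m (b=L-a=3/2):
  y_3 = -Pb²x²(3aL-(3a+b)x)/(6L³EI)  [x≤a] = -7·(3/2)²·4²·(3·(9/2)·6-(3·(9/2)+(3/2))·4)/(6·6³·100000) = -49/1200000 m
Load 4 — uniform load w=18 kN/m over full span:
  y_4 = -wx²(L-x)²/(24EI) = -18·4²·(6-4)²/(24·100000) = -3/6250 m
Superposition: y = Σ y_i = -20587/32400000 m ≈ -0.000635 m

y(4) = -20587/32400000 m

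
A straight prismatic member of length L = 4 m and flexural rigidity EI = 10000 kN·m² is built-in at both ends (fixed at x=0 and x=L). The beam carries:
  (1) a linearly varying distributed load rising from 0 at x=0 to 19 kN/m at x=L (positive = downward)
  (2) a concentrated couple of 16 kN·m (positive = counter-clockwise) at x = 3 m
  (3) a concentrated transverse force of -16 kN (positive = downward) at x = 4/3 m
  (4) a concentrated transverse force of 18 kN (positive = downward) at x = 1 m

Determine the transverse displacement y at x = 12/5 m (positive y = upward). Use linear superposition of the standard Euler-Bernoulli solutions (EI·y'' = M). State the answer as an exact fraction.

y(12/5) = -2931797/3164062500 m

Load 1 — triangular load w₀=19 kN/m (0→w₀ over full span):
  y_1 = -w₀x²(L-x)²(x+2L)/(120LEI) = -19·(12/5)²·(4-(12/5))²·((12/5)+2·4)/(120·4·10000) = -5928/9765625 m
Load 2 — applied couple M₀=16 kN·m at a=3 m (b=L-a=1):
  y_2 = (R_Ax³/6 - M_Ax²/2)/EI  [x≤a] with R_A=9/2, M_A=5 = ((9/2)·(12/5)³/6 - 5·(12/5)²/2)/10000 = -63/156250 m
Load 3 — point force P=-16 kN at a=4/3 m (b=L-a=8/3):
  y_3 = -Pa²(L-x)²(3bL-(3b+a)(L-x))/(6L³EI)  [x>a] = -(-16)·(4/3)²·(4-(12/5))²·(3·(8/3)·4-(3·(8/3)+(4/3))·(4-(12/5)))/(6·4³·10000) = 2048/6328125 m
Load 4 — point force P=18 kN at a=1 m (b=L-a=3):
  y_4 = -Pa²(L-x)²(3bL-(3b+a)(L-x))/(6L³EI)  [x>a] = -18·1²·(4-(12/5))²·(3·3·4-(3·3+1)·(4-(12/5)))/(6·4³·10000) = -3/12500 m
Superposition: y = Σ y_i = -2931797/3164062500 m ≈ -0.000927 m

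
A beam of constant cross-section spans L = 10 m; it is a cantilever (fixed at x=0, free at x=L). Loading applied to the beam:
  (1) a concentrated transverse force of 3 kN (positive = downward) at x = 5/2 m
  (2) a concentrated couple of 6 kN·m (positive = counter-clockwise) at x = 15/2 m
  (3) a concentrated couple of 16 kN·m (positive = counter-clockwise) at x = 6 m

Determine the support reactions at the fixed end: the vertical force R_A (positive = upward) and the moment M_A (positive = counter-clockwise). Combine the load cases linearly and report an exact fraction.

R_A = 3 kN, M_A = -29/2 kN·m

Load 1 — point force P=3 kN at a=5/2 m (b=L-a=15/2):
  R_A = P = 3 kN
  M_A = Pa = 3·(5/2) = 15/2 kN·m
Load 2 — applied couple M₀=6 kN·m at a=15/2 m (b=L-a=5/2):
  R_A = 0 kN
  M_A = -M₀ = -6 kN·m
Load 3 — applied couple M₀=16 kN·m at a=6 m (b=L-a=4):
  R_A = 0 kN
  M_A = -M₀ = -16 kN·m
Superposition: R_A = 3 kN, M_A = -29/2 kN·m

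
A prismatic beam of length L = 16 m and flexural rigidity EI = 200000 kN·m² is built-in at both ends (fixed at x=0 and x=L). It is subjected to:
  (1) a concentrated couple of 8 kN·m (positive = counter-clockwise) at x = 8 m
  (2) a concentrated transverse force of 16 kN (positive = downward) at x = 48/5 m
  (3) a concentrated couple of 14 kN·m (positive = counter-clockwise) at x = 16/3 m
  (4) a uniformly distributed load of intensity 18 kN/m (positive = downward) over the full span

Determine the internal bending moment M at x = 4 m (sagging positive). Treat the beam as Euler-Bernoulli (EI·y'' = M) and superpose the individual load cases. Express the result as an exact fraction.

M(4) = 19357/375 kN·m

Load 1 — applied couple M₀=8 kN·m at a=8 m (b=L-a=8):
  M_1 = R_Ax - M_A  [x≤a] with R_A=3/4, M_A=2 = (3/4)·4 - 2 = 1 kN·m
Load 2 — point force P=16 kN at a=48/5 m (b=L-a=32/5):
  M_2 = Pb²(3a+b)x/L³ - Pab²/L²  [x≤a] = 16·(32/5)²·(3·(48/5)+(32/5))·4/16³ - 16·(48/5)·(32/5)²/16² = -256/125 kN·m
Load 3 — applied couple M₀=14 kN·m at a=16/3 m (b=L-a=32/3):
  M_3 = R_Ax - M_A  [x≤a] with R_A=7/6, M_A=0 = (7/6)·4 - 0 = 14/3 kN·m
Load 4 — uniform load w=18 kN/m over full span:
  M_4 = wLx/2 - wL²/12 - wx²/2 = 18·16·4/2 - 18·16²/12 - 18·4²/2 = 48 kN·m
Superposition: M = Σ M_i = 19357/375 kN·m ≈ 51.618667 kN·m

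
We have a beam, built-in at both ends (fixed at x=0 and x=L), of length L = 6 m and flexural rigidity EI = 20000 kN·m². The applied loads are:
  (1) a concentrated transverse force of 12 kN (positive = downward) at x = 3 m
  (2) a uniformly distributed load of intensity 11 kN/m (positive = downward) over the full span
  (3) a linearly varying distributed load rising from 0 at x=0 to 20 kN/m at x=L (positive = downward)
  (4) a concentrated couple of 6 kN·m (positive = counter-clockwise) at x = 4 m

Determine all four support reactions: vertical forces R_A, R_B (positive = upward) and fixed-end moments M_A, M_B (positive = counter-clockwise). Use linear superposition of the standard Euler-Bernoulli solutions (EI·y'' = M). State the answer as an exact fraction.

Load 1 — point force P=12 kN at a=3 m (b=L-a=3):
  R_A = Pb²(3a+b)/L³ = 12·3²·(3·3+3)/6³ = 6 kN
  M_A = Pab²/L² = 12·3·3²/6² = 9 kN·m
  R_B = Pa²(a+3b)/L³ = 12·3²·(3+3·3)/6³ = 6 kN
  M_B = -Pa²b/L² = -12·3²·3/6² = -9 kN·m
Load 2 — uniform load w=11 kN/m over full span:
  R_A = wL/2 = 11·6/2 = 33 kN
  M_A = wL²/12 = 11·6²/12 = 33 kN·m
  R_B = wL/2 = 11·6/2 = 33 kN
  M_B = -wL²/12 = -11·6²/12 = -33 kN·m
Load 3 — triangular load w₀=20 kN/m (0→w₀ over full span):
  R_A = 3w₀L/20 = 3·20·6/20 = 18 kN
  M_A = w₀L²/30 = 20·6²/30 = 24 kN·m
  R_B = 7w₀L/20 = 7·20·6/20 = 42 kN
  M_B = -w₀L²/20 = -20·6²/20 = -36 kN·m
Load 4 — applied couple M₀=6 kN·m at a=4 m (b=L-a=2):
  R_A = 6M₀ab/L³ = 6·6·4·2/6³ = 4/3 kN
  M_A = M₀b(2a-b)/L² = 6·2·(2·4-2)/6² = 2 kN·m
  R_B = -6M₀ab/L³ = -6·6·4·2/6³ = -4/3 kN
  M_B = M₀a(2b-a)/L² = 6·4·(2·2-4)/6² = 0 kN·m
Superposition: R_A = 175/3 kN, M_A = 68 kN·m, R_B = 239/3 kN, M_B = -78 kN·m

R_A = 175/3 kN, M_A = 68 kN·m, R_B = 239/3 kN, M_B = -78 kN·m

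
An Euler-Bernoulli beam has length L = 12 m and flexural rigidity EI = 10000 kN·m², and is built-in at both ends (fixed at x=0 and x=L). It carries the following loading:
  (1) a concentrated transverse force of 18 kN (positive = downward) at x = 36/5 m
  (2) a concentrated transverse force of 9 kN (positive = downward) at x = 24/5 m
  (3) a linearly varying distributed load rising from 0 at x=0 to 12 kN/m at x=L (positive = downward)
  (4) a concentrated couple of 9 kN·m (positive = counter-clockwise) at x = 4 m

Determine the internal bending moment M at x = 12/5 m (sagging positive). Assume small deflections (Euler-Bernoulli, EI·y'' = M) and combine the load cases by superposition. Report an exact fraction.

M(12/5) = -7968/625 kN·m

Load 1 — point force P=18 kN at a=36/5 m (b=L-a=24/5):
  M_1 = Pb²(3a+b)x/L³ - Pab²/L²  [x≤a] = 18·(24/5)²·(3·(36/5)+(24/5))·(12/5)/12³ - 18·(36/5)·(24/5)²/12² = -3456/625 kN·m
Load 2 — point force P=9 kN at a=24/5 m (b=L-a=36/5):
  M_2 = Pb²(3a+b)x/L³ - Pab²/L²  [x≤a] = 9·(36/5)²·(3·(24/5)+(36/5))·(12/5)/12³ - 9·(24/5)·(36/5)²/12² = -972/625 kN·m
Load 3 — triangular load w₀=12 kN/m (0→w₀ over full span):
  M_3 = 3w₀Lx/20 - w₀L²/30 - w₀x³/(6L) = 3·12·12·(12/5)/20 - 12·12²/30 - 12·(12/5)³/(6·12) = -1008/125 kN·m
Load 4 — applied couple M₀=9 kN·m at a=4 m (b=L-a=8):
  M_4 = R_Ax - M_A  [x≤a] with R_A=1, M_A=0 = 1·(12/5) - 0 = 12/5 kN·m
Superposition: M = Σ M_i = -7968/625 kN·m ≈ -12.748800 kN·m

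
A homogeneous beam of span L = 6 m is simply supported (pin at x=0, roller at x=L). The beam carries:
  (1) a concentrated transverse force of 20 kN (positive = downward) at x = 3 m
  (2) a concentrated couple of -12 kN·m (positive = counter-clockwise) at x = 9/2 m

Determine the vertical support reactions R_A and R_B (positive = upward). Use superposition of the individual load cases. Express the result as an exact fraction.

R_A = 8 kN, R_B = 12 kN

Load 1 — point force P=20 kN at a=3 m (b=L-a=3):
  R_A = Pb/L = 20·3/6 = 10 kN
  R_B = Pa/L = 20·3/6 = 10 kN
Load 2 — applied couple M₀=-12 kN·m at a=9/2 m (b=L-a=3/2):
  R_A = M₀/L = (-12)/6 = -2 kN
  R_B = -M₀/L = -(-12)/6 = 2 kN
Superposition: R_A = 8 kN, R_B = 12 kN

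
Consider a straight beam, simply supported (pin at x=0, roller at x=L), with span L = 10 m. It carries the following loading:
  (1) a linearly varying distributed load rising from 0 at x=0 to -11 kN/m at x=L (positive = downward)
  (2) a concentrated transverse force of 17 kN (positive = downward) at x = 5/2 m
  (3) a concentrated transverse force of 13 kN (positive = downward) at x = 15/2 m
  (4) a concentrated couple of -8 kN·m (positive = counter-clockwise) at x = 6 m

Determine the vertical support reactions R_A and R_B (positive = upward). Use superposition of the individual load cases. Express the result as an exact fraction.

Load 1 — triangular load w₀=-11 kN/m (0→w₀ over full span):
  R_A = w₀L/6 = (-11)·10/6 = -55/3 kN
  R_B = w₀L/3 = (-11)·10/3 = -110/3 kN
Load 2 — point force P=17 kN at a=5/2 m (b=L-a=15/2):
  R_A = Pb/L = 17·(15/2)/10 = 51/4 kN
  R_B = Pa/L = 17·(5/2)/10 = 17/4 kN
Load 3 — point force P=13 kN at a=15/2 m (b=L-a=5/2):
  R_A = Pb/L = 13·(5/2)/10 = 13/4 kN
  R_B = Pa/L = 13·(15/2)/10 = 39/4 kN
Load 4 — applied couple M₀=-8 kN·m at a=6 m (b=L-a=4):
  R_A = M₀/L = (-8)/10 = -4/5 kN
  R_B = -M₀/L = -(-8)/10 = 4/5 kN
Superposition: R_A = -47/15 kN, R_B = -328/15 kN

R_A = -47/15 kN, R_B = -328/15 kN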